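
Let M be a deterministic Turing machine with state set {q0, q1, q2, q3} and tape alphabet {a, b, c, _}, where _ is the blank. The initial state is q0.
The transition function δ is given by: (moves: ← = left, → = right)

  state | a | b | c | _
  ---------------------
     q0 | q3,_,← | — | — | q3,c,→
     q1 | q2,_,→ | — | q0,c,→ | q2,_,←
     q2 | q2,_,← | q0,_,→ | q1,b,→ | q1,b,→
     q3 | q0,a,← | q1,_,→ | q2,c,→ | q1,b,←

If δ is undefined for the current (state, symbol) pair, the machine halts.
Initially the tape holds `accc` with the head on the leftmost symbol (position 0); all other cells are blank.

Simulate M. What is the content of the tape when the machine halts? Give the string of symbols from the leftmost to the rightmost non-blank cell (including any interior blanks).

state=q0 head=0 tape=___[a]ccc__   (q0,a)→(q3,_,←)
state=q3 head=-1 tape=__[_]_ccc__   (q3,_)→(q1,b,←)
state=q1 head=-2 tape=_[_]b_ccc__   (q1,_)→(q2,_,←)
state=q2 head=-3 tape=[_]_b_ccc__   (q2,_)→(q1,b,→)
state=q1 head=-2 tape=b[_]b_ccc__   (q1,_)→(q2,_,←)
state=q2 head=-3 tape=[b]_b_ccc__   (q2,b)→(q0,_,→)
state=q0 head=-2 tape=_[_]b_ccc__   (q0,_)→(q3,c,→)
state=q3 head=-1 tape=_c[b]_ccc__   (q3,b)→(q1,_,→)
state=q1 head=0 tape=_c_[_]ccc__   (q1,_)→(q2,_,←)
state=q2 head=-1 tape=_c[_]_ccc__   (q2,_)→(q1,b,→)
state=q1 head=0 tape=_cb[_]ccc__   (q1,_)→(q2,_,←)
state=q2 head=-1 tape=_c[b]_ccc__   (q2,b)→(q0,_,→)
state=q0 head=0 tape=_c_[_]ccc__   (q0,_)→(q3,c,→)
state=q3 head=1 tape=_c_c[c]cc__   (q3,c)→(q2,c,→)
state=q2 head=2 tape=_c_cc[c]c__   (q2,c)→(q1,b,→)
state=q1 head=3 tape=_c_ccb[c]__   (q1,c)→(q0,c,→)
state=q0 head=4 tape=_c_ccbc[_]_   (q0,_)→(q3,c,→)
state=q3 head=5 tape=_c_ccbcc[_]   (q3,_)→(q1,b,←)
state=q1 head=4 tape=_c_ccbc[c]b   (q1,c)→(q0,c,→)
state=q0 head=5 tape=_c_ccbcc[b]
The non-blank tape span at halt is c_ccbccb.

c_ccbccb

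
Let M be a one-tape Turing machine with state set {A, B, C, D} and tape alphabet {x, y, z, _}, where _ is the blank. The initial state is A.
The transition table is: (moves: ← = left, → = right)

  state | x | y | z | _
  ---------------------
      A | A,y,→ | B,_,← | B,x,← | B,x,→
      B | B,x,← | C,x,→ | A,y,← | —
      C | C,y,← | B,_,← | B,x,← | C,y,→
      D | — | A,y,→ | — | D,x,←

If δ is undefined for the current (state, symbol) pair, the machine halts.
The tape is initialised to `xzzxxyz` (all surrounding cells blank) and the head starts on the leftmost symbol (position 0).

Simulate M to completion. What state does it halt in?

state=A head=0 tape=___[x]zzxxyz   (A,x)→(A,y,→)
state=A head=1 tape=___y[z]zxxyz   (A,z)→(B,x,←)
state=B head=0 tape=___[y]xzxxyz   (B,y)→(C,x,→)
state=C head=1 tape=___x[x]zxxyz   (C,x)→(C,y,←)
state=C head=0 tape=___[x]yzxxyz   (C,x)→(C,y,←)
state=C head=-1 tape=__[_]yyzxxyz   (C,_)→(C,y,→)
state=C head=0 tape=__y[y]yzxxyz   (C,y)→(B,_,←)
state=B head=-1 tape=__[y]_yzxxyz   (B,y)→(C,x,→)
state=C head=0 tape=__x[_]yzxxyz   (C,_)→(C,y,→)
state=C head=1 tape=__xy[y]zxxyz   (C,y)→(B,_,←)
state=B head=0 tape=__x[y]_zxxyz   (B,y)→(C,x,→)
state=C head=1 tape=__xx[_]zxxyz   (C,_)→(C,y,→)
state=C head=2 tape=__xxy[z]xxyz   (C,z)→(B,x,←)
state=B head=1 tape=__xx[y]xxxyz   (B,y)→(C,x,→)
state=C head=2 tape=__xxx[x]xxyz   (C,x)→(C,y,←)
state=C head=1 tape=__xx[x]yxxyz   (C,x)→(C,y,←)
state=C head=0 tape=__x[x]yyxxyz   (C,x)→(C,y,←)
state=C head=-1 tape=__[x]yyyxxyz   (C,x)→(C,y,←)
state=C head=-2 tape=_[_]yyyyxxyz   (C,_)→(C,y,→)
state=C head=-1 tape=_y[y]yyyxxyz   (C,y)→(B,_,←)
state=B head=-2 tape=_[y]_yyyxxyz   (B,y)→(C,x,→)
state=C head=-1 tape=_x[_]yyyxxyz   (C,_)→(C,y,→)
state=C head=0 tape=_xy[y]yyxxyz   (C,y)→(B,_,←)
state=B head=-1 tape=_x[y]_yyxxyz   (B,y)→(C,x,→)
state=C head=0 tape=_xx[_]yyxxyz   (C,_)→(C,y,→)
state=C head=1 tape=_xxy[y]yxxyz   (C,y)→(B,_,←)
state=B head=0 tape=_xx[y]_yxxyz   (B,y)→(C,x,→)
state=C head=1 tape=_xxx[_]yxxyz   (C,_)→(C,y,→)
state=C head=2 tape=_xxxy[y]xxyz   (C,y)→(B,_,←)
state=B head=1 tape=_xxx[y]_xxyz   (B,y)→(C,x,→)
state=C head=2 tape=_xxxx[_]xxyz   (C,_)→(C,y,→)
state=C head=3 tape=_xxxxy[x]xyz   (C,x)→(C,y,←)
state=C head=2 tape=_xxxx[y]yxyz   (C,y)→(B,_,←)
state=B head=1 tape=_xxx[x]_yxyz   (B,x)→(B,x,←)
state=B head=0 tape=_xx[x]x_yxyz   (B,x)→(B,x,←)
state=B head=-1 tape=_x[x]xx_yxyz   (B,x)→(B,x,←)
state=B head=-2 tape=_[x]xxx_yxyz   (B,x)→(B,x,←)
state=B head=-3 tape=[_]xxxx_yxyz
No transition is defined for (B, _); M halts in state B.

B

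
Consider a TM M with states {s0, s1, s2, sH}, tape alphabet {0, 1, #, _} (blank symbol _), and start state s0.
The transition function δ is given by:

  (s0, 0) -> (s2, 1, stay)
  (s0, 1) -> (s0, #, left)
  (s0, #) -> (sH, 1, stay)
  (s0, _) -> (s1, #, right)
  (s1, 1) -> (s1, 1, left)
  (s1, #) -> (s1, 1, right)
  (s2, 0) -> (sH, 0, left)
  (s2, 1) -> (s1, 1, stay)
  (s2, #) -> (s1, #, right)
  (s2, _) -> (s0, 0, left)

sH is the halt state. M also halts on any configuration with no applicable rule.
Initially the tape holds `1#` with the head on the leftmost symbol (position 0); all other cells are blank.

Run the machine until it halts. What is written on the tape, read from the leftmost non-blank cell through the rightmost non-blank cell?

#11

s0 | _[1]#_   read 1 → write #, move left, go to s0
s0 | [_]##_   read _ → write #, move right, go to s1
s1 | #[#]#_   read # → write 1, move right, go to s1
s1 | #1[#]_   read # → write 1, move right, go to s1
s1 | #11[_]
The non-blank tape span at halt is #11.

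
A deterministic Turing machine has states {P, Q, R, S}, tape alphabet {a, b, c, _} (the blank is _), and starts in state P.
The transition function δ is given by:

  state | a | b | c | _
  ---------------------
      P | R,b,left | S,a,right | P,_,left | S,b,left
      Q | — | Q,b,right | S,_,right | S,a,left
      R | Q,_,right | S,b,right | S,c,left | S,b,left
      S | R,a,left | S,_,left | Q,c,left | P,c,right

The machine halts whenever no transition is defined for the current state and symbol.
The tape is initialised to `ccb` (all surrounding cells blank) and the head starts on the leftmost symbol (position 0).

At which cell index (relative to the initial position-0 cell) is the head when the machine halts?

-4

state=P head=0 tape=_____[c]cb   (P,c)→(P,_,left)
state=P head=-1 tape=____[_]_cb   (P,_)→(S,b,left)
state=S head=-2 tape=___[_]b_cb   (S,_)→(P,c,right)
state=P head=-1 tape=___c[b]_cb   (P,b)→(S,a,right)
state=S head=0 tape=___ca[_]cb   (S,_)→(P,c,right)
state=P head=1 tape=___cac[c]b   (P,c)→(P,_,left)
state=P head=0 tape=___ca[c]_b   (P,c)→(P,_,left)
state=P head=-1 tape=___c[a]__b   (P,a)→(R,b,left)
state=R head=-2 tape=___[c]b__b   (R,c)→(S,c,left)
state=S head=-3 tape=__[_]cb__b   (S,_)→(P,c,right)
state=P head=-2 tape=__c[c]b__b   (P,c)→(P,_,left)
state=P head=-3 tape=__[c]_b__b   (P,c)→(P,_,left)
state=P head=-4 tape=_[_]__b__b   (P,_)→(S,b,left)
state=S head=-5 tape=[_]b__b__b   (S,_)→(P,c,right)
state=P head=-4 tape=c[b]__b__b   (P,b)→(S,a,right)
state=S head=-3 tape=ca[_]_b__b   (S,_)→(P,c,right)
state=P head=-2 tape=cac[_]b__b   (P,_)→(S,b,left)
state=S head=-3 tape=ca[c]bb__b   (S,c)→(Q,c,left)
state=Q head=-4 tape=c[a]cbb__b
At halt the head is at cell -4.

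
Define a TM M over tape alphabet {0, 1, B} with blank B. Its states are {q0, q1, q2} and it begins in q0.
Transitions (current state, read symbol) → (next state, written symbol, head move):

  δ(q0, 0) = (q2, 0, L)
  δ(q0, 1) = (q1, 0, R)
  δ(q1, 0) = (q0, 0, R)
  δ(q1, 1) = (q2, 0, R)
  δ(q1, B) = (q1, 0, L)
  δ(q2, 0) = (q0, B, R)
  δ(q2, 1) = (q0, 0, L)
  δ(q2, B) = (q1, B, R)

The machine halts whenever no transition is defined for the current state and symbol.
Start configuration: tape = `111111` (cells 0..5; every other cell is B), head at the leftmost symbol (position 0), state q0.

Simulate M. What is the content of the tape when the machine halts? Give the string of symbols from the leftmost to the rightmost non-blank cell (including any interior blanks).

0BB0

q0 | [1]11111B   read 1 → write 0, move R, go to q1
q1 | 0[1]1111B   read 1 → write 0, move R, go to q2
q2 | 00[1]111B   read 1 → write 0, move L, go to q0
q0 | 0[0]0111B   read 0 → write 0, move L, go to q2
q2 | [0]00111B   read 0 → write B, move R, go to q0
q0 | B[0]0111B   read 0 → write 0, move L, go to q2
q2 | [B]00111B   read B → write B, move R, go to q1
q1 | B[0]0111B   read 0 → write 0, move R, go to q0
q0 | B0[0]111B   read 0 → write 0, move L, go to q2
q2 | B[0]0111B   read 0 → write B, move R, go to q0
q0 | BB[0]111B   read 0 → write 0, move L, go to q2
q2 | B[B]0111B   read B → write B, move R, go to q1
q1 | BB[0]111B   read 0 → write 0, move R, go to q0
q0 | BB0[1]11B   read 1 → write 0, move R, go to q1
q1 | BB00[1]1B   read 1 → write 0, move R, go to q2
q2 | BB000[1]B   read 1 → write 0, move L, go to q0
q0 | BB00[0]0B   read 0 → write 0, move L, go to q2
q2 | BB0[0]00B   read 0 → write B, move R, go to q0
q0 | BB0B[0]0B   read 0 → write 0, move L, go to q2
q2 | BB0[B]00B   read B → write B, move R, go to q1
q1 | BB0B[0]0B   read 0 → write 0, move R, go to q0
q0 | BB0B0[0]B   read 0 → write 0, move L, go to q2
q2 | BB0B[0]0B   read 0 → write B, move R, go to q0
q0 | BB0BB[0]B   read 0 → write 0, move L, go to q2
q2 | BB0B[B]0B   read B → write B, move R, go to q1
q1 | BB0BB[0]B   read 0 → write 0, move R, go to q0
q0 | BB0BB0[B]
The non-blank tape span at halt is 0BB0.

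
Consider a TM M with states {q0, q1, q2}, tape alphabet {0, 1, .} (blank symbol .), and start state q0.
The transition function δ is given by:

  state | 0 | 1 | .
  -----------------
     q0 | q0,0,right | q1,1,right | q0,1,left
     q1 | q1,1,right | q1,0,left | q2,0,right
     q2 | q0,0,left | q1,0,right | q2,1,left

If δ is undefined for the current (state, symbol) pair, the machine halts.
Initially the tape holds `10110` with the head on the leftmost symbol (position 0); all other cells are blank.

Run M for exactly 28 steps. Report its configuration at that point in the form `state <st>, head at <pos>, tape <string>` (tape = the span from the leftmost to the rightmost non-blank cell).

state q2, head at 8, tape 000111110

state=q0 head=0 tape=.[1]0110....   (q0,1)→(q1,1,right)
state=q1 head=1 tape=.1[0]110....   (q1,0)→(q1,1,right)
state=q1 head=2 tape=.11[1]10....   (q1,1)→(q1,0,left)
state=q1 head=1 tape=.1[1]010....   (q1,1)→(q1,0,left)
state=q1 head=0 tape=.[1]0010....   (q1,1)→(q1,0,left)
state=q1 head=-1 tape=[.]00010....   (q1,.)→(q2,0,right)
state=q2 head=0 tape=0[0]0010....   (q2,0)→(q0,0,left)
state=q0 head=-1 tape=[0]00010....   (q0,0)→(q0,0,right)
state=q0 head=0 tape=0[0]0010....   (q0,0)→(q0,0,right)
state=q0 head=1 tape=00[0]010....   (q0,0)→(q0,0,right)
state=q0 head=2 tape=000[0]10....   (q0,0)→(q0,0,right)
state=q0 head=3 tape=0000[1]0....   (q0,1)→(q1,1,right)
state=q1 head=4 tape=00001[0]....   (q1,0)→(q1,1,right)
state=q1 head=5 tape=000011[.]...   (q1,.)→(q2,0,right)
state=q2 head=6 tape=0000110[.]..   (q2,.)→(q2,1,left)
state=q2 head=5 tape=000011[0]1..   (q2,0)→(q0,0,left)
state=q0 head=4 tape=00001[1]01..   (q0,1)→(q1,1,right)
state=q1 head=5 tape=000011[0]1..   (q1,0)→(q1,1,right)
state=q1 head=6 tape=0000111[1]..   (q1,1)→(q1,0,left)
state=q1 head=5 tape=000011[1]0..   (q1,1)→(q1,0,left)
state=q1 head=4 tape=00001[1]00..   (q1,1)→(q1,0,left)
state=q1 head=3 tape=0000[1]000..   (q1,1)→(q1,0,left)
state=q1 head=2 tape=000[0]0000..   (q1,0)→(q1,1,right)
state=q1 head=3 tape=0001[0]000..   (q1,0)→(q1,1,right)
state=q1 head=4 tape=00011[0]00..   (q1,0)→(q1,1,right)
state=q1 head=5 tape=000111[0]0..   (q1,0)→(q1,1,right)
state=q1 head=6 tape=0001111[0]..   (q1,0)→(q1,1,right)
state=q1 head=7 tape=00011111[.].   (q1,.)→(q2,0,right)
state=q2 head=8 tape=000111110[.]
After 28 steps: state q2, head at 8, tape 000111110.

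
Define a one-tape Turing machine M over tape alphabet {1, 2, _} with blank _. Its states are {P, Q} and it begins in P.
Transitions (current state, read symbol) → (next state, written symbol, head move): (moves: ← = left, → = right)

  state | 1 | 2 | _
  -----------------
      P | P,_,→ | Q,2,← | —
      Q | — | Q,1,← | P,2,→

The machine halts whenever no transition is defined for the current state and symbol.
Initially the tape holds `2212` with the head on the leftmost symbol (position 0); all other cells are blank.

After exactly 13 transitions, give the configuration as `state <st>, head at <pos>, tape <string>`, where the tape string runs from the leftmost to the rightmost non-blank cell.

state=P head=0 tape=___[2]212   (P,2)→(Q,2,←)
state=Q head=-1 tape=__[_]2212   (Q,_)→(P,2,→)
state=P head=0 tape=__2[2]212   (P,2)→(Q,2,←)
state=Q head=-1 tape=__[2]2212   (Q,2)→(Q,1,←)
state=Q head=-2 tape=_[_]12212   (Q,_)→(P,2,→)
state=P head=-1 tape=_2[1]2212   (P,1)→(P,_,→)
state=P head=0 tape=_2_[2]212   (P,2)→(Q,2,←)
state=Q head=-1 tape=_2[_]2212   (Q,_)→(P,2,→)
state=P head=0 tape=_22[2]212   (P,2)→(Q,2,←)
state=Q head=-1 tape=_2[2]2212   (Q,2)→(Q,1,←)
state=Q head=-2 tape=_[2]12212   (Q,2)→(Q,1,←)
state=Q head=-3 tape=[_]112212   (Q,_)→(P,2,→)
state=P head=-2 tape=2[1]12212   (P,1)→(P,_,→)
state=P head=-1 tape=2_[1]2212
After 13 steps: state P, head at -1, tape 2_12212.

state P, head at -1, tape 2_12212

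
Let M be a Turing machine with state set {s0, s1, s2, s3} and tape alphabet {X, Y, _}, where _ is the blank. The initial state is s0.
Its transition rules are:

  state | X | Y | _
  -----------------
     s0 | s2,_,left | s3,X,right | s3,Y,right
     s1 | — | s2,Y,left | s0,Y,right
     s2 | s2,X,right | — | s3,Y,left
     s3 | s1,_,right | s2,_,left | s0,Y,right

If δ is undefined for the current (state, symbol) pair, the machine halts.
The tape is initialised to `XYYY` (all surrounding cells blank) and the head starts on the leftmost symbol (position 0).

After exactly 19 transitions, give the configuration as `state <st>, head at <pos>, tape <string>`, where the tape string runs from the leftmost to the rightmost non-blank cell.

s0 | ___[X]YYY   read X → write _, move left, go to s2
s2 | __[_]_YYY   read _ → write Y, move left, go to s3
s3 | _[_]Y_YYY   read _ → write Y, move right, go to s0
s0 | _Y[Y]_YYY   read Y → write X, move right, go to s3
s3 | _YX[_]YYY   read _ → write Y, move right, go to s0
s0 | _YXY[Y]YY   read Y → write X, move right, go to s3
s3 | _YXYX[Y]Y   read Y → write _, move left, go to s2
s2 | _YXY[X]_Y   read X → write X, move right, go to s2
s2 | _YXYX[_]Y   read _ → write Y, move left, go to s3
s3 | _YXY[X]YY   read X → write _, move right, go to s1
s1 | _YXY_[Y]Y   read Y → write Y, move left, go to s2
s2 | _YXY[_]YY   read _ → write Y, move left, go to s3
s3 | _YX[Y]YYY   read Y → write _, move left, go to s2
s2 | _Y[X]_YYY   read X → write X, move right, go to s2
s2 | _YX[_]YYY   read _ → write Y, move left, go to s3
s3 | _Y[X]YYYY   read X → write _, move right, go to s1
s1 | _Y_[Y]YYY   read Y → write Y, move left, go to s2
s2 | _Y[_]YYYY   read _ → write Y, move left, go to s3
s3 | _[Y]YYYYY   read Y → write _, move left, go to s2
s2 | [_]_YYYYY
After 19 steps: state s2, head at -3, tape YYYYY.

state s2, head at -3, tape YYYYY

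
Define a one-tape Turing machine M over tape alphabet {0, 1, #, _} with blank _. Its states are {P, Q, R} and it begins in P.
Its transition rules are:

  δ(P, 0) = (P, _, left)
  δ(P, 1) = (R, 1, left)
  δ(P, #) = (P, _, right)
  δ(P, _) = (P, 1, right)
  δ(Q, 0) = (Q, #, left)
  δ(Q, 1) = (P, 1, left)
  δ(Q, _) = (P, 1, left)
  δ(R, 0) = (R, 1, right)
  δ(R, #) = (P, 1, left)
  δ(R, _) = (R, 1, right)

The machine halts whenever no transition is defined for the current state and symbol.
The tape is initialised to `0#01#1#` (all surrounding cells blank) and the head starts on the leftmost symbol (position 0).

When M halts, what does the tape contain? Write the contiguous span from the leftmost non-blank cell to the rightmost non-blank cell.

11111#1#

state=P head=0 tape=_[0]#01#1#   (P,0)→(P,_,left)
state=P head=-1 tape=[_]_#01#1#   (P,_)→(P,1,right)
state=P head=0 tape=1[_]#01#1#   (P,_)→(P,1,right)
state=P head=1 tape=11[#]01#1#   (P,#)→(P,_,right)
state=P head=2 tape=11_[0]1#1#   (P,0)→(P,_,left)
state=P head=1 tape=11[_]_1#1#   (P,_)→(P,1,right)
state=P head=2 tape=111[_]1#1#   (P,_)→(P,1,right)
state=P head=3 tape=1111[1]#1#   (P,1)→(R,1,left)
state=R head=2 tape=111[1]1#1#
The non-blank tape span at halt is 11111#1#.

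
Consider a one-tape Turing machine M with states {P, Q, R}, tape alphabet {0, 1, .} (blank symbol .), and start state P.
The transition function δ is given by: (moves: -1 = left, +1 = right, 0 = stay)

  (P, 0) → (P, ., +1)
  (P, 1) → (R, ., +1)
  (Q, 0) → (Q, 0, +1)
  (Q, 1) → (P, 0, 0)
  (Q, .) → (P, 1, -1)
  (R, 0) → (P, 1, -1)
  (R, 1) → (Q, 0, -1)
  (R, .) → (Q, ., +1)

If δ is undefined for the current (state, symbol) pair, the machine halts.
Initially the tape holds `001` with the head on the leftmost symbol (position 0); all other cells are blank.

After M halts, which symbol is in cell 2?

.

P | [0]01..   read 0 → write ., move +1, go to P
P | .[0]1..   read 0 → write ., move +1, go to P
P | ..[1]..   read 1 → write ., move +1, go to R
R | ...[.].   read . → write ., move +1, go to Q
Q | ....[.]   read . → write 1, move -1, go to P
P | ...[.]1
Cell 2 holds . when M halts.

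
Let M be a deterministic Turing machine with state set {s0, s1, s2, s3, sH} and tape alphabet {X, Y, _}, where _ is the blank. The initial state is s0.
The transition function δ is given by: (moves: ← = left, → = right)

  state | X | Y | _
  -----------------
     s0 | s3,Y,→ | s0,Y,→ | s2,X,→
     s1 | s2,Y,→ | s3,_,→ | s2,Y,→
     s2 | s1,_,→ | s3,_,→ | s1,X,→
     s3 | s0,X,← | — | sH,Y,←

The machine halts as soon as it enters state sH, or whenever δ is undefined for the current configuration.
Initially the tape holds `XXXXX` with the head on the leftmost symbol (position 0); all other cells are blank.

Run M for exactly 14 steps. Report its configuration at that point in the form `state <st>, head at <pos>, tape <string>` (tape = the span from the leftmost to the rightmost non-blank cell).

state sH, head at 4, tape YYYYYY

state=s0 head=0 tape=[X]XXXX_   (s0,X)→(s3,Y,→)
state=s3 head=1 tape=Y[X]XXX_   (s3,X)→(s0,X,←)
state=s0 head=0 tape=[Y]XXXX_   (s0,Y)→(s0,Y,→)
state=s0 head=1 tape=Y[X]XXX_   (s0,X)→(s3,Y,→)
state=s3 head=2 tape=YY[X]XX_   (s3,X)→(s0,X,←)
state=s0 head=1 tape=Y[Y]XXX_   (s0,Y)→(s0,Y,→)
state=s0 head=2 tape=YY[X]XX_   (s0,X)→(s3,Y,→)
state=s3 head=3 tape=YYY[X]X_   (s3,X)→(s0,X,←)
state=s0 head=2 tape=YY[Y]XX_   (s0,Y)→(s0,Y,→)
state=s0 head=3 tape=YYY[X]X_   (s0,X)→(s3,Y,→)
state=s3 head=4 tape=YYYY[X]_   (s3,X)→(s0,X,←)
state=s0 head=3 tape=YYY[Y]X_   (s0,Y)→(s0,Y,→)
state=s0 head=4 tape=YYYY[X]_   (s0,X)→(s3,Y,→)
state=s3 head=5 tape=YYYYY[_]   (s3,_)→(sH,Y,←)
state=sH head=4 tape=YYYY[Y]Y
After 14 steps: state sH, head at 4, tape YYYYYY.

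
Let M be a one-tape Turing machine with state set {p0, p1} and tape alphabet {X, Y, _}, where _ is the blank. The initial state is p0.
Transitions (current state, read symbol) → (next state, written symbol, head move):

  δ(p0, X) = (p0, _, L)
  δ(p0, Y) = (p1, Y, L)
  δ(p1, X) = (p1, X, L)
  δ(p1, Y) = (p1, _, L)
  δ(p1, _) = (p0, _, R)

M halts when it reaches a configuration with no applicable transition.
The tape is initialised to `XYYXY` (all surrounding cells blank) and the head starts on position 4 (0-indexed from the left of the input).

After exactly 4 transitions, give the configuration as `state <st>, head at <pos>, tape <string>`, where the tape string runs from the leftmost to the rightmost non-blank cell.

state p1, head at 0, tape X__XY

state=p0 head=4 tape=XYYX[Y]   (p0,Y)→(p1,Y,L)
state=p1 head=3 tape=XYY[X]Y   (p1,X)→(p1,X,L)
state=p1 head=2 tape=XY[Y]XY   (p1,Y)→(p1,_,L)
state=p1 head=1 tape=X[Y]_XY   (p1,Y)→(p1,_,L)
state=p1 head=0 tape=[X]__XY
After 4 steps: state p1, head at 0, tape X__XY.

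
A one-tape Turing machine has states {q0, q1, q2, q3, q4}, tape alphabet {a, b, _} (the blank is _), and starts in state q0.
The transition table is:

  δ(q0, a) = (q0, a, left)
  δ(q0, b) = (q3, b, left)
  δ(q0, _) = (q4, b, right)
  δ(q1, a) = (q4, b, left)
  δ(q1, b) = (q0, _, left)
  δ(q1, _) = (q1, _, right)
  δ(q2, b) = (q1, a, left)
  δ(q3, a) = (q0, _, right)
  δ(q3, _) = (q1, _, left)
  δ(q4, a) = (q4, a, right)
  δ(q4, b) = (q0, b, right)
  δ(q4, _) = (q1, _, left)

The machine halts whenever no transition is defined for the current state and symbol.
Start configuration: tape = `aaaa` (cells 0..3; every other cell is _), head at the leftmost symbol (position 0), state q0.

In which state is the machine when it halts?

q0 | _[a]aaa__   read a → write a, move left, go to q0
q0 | [_]aaaa__   read _ → write b, move right, go to q4
q4 | b[a]aaa__   read a → write a, move right, go to q4
q4 | ba[a]aa__   read a → write a, move right, go to q4
q4 | baa[a]a__   read a → write a, move right, go to q4
q4 | baaa[a]__   read a → write a, move right, go to q4
q4 | baaaa[_]_   read _ → write _, move left, go to q1
q1 | baaa[a]__   read a → write b, move left, go to q4
q4 | baa[a]b__   read a → write a, move right, go to q4
q4 | baaa[b]__   read b → write b, move right, go to q0
q0 | baaab[_]_   read _ → write b, move right, go to q4
q4 | baaabb[_]   read _ → write _, move left, go to q1
q1 | baaab[b]_   read b → write _, move left, go to q0
q0 | baaa[b]__   read b → write b, move left, go to q3
q3 | baa[a]b__   read a → write _, move right, go to q0
q0 | baa_[b]__   read b → write b, move left, go to q3
q3 | baa[_]b__   read _ → write _, move left, go to q1
q1 | ba[a]_b__   read a → write b, move left, go to q4
q4 | b[a]b_b__   read a → write a, move right, go to q4
q4 | ba[b]_b__   read b → write b, move right, go to q0
q0 | bab[_]b__   read _ → write b, move right, go to q4
q4 | babb[b]__   read b → write b, move right, go to q0
q0 | babbb[_]_   read _ → write b, move right, go to q4
q4 | babbbb[_]   read _ → write _, move left, go to q1
q1 | babbb[b]_   read b → write _, move left, go to q0
q0 | babb[b]__   read b → write b, move left, go to q3
q3 | bab[b]b__
No transition is defined for (q3, b); M halts in state q3.

q3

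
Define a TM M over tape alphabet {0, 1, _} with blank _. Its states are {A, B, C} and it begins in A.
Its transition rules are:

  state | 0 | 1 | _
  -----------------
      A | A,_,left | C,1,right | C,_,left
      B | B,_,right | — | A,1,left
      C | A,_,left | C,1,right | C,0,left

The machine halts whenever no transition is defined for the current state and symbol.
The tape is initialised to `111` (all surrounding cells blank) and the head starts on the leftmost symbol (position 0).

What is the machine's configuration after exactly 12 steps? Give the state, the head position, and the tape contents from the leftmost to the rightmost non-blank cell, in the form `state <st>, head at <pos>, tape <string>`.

A | [1]11_   read 1 → write 1, move right, go to C
C | 1[1]1_   read 1 → write 1, move right, go to C
C | 11[1]_   read 1 → write 1, move right, go to C
C | 111[_]   read _ → write 0, move left, go to C
C | 11[1]0   read 1 → write 1, move right, go to C
C | 111[0]   read 0 → write _, move left, go to A
A | 11[1]_   read 1 → write 1, move right, go to C
C | 111[_]   read _ → write 0, move left, go to C
C | 11[1]0   read 1 → write 1, move right, go to C
C | 111[0]   read 0 → write _, move left, go to A
A | 11[1]_   read 1 → write 1, move right, go to C
C | 111[_]   read _ → write 0, move left, go to C
C | 11[1]0
After 12 steps: state C, head at 2, tape 1110.

state C, head at 2, tape 1110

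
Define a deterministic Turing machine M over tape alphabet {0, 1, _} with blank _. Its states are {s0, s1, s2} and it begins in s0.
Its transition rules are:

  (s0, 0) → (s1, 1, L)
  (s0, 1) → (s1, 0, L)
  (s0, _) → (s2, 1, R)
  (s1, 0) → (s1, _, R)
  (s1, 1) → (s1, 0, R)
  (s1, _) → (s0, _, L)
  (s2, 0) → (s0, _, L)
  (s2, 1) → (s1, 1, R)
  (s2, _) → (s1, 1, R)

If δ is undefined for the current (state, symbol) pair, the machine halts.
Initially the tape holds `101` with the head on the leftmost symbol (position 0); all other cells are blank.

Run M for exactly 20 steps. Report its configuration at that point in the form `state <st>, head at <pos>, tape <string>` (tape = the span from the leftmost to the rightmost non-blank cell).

state s1, head at 2, tape 111_1

s0 | __[1]01_   read 1 → write 0, move L, go to s1
s1 | _[_]001_   read _ → write _, move L, go to s0
s0 | [_]_001_   read _ → write 1, move R, go to s2
s2 | 1[_]001_   read _ → write 1, move R, go to s1
s1 | 11[0]01_   read 0 → write _, move R, go to s1
s1 | 11_[0]1_   read 0 → write _, move R, go to s1
s1 | 11__[1]_   read 1 → write 0, move R, go to s1
s1 | 11__0[_]   read _ → write _, move L, go to s0
s0 | 11__[0]_   read 0 → write 1, move L, go to s1
s1 | 11_[_]1_   read _ → write _, move L, go to s0
s0 | 11[_]_1_   read _ → write 1, move R, go to s2
s2 | 111[_]1_   read _ → write 1, move R, go to s1
s1 | 1111[1]_   read 1 → write 0, move R, go to s1
s1 | 11110[_]   read _ → write _, move L, go to s0
s0 | 1111[0]_   read 0 → write 1, move L, go to s1
s1 | 111[1]1_   read 1 → write 0, move R, go to s1
s1 | 1110[1]_   read 1 → write 0, move R, go to s1
s1 | 11100[_]   read _ → write _, move L, go to s0
s0 | 1110[0]_   read 0 → write 1, move L, go to s1
s1 | 111[0]1_   read 0 → write _, move R, go to s1
s1 | 111_[1]_
After 20 steps: state s1, head at 2, tape 111_1.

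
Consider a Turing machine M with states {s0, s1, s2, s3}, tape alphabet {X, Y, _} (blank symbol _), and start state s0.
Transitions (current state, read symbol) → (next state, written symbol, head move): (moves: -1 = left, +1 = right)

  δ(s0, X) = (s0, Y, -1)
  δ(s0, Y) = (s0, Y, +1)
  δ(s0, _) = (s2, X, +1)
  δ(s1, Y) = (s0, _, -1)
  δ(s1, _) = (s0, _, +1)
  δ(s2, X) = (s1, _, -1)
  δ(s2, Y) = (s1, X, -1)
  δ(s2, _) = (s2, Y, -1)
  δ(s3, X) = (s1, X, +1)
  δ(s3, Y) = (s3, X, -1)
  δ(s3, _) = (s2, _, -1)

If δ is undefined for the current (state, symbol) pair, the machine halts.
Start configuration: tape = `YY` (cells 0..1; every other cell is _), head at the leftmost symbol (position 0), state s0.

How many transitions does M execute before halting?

17

s0 | __[Y]Y__   read Y → write Y, move +1, go to s0
s0 | __Y[Y]__   read Y → write Y, move +1, go to s0
s0 | __YY[_]_   read _ → write X, move +1, go to s2
s2 | __YYX[_]   read _ → write Y, move -1, go to s2
s2 | __YY[X]Y   read X → write _, move -1, go to s1
s1 | __Y[Y]_Y   read Y → write _, move -1, go to s0
s0 | __[Y]__Y   read Y → write Y, move +1, go to s0
s0 | __Y[_]_Y   read _ → write X, move +1, go to s2
s2 | __YX[_]Y   read _ → write Y, move -1, go to s2
s2 | __Y[X]YY   read X → write _, move -1, go to s1
s1 | __[Y]_YY   read Y → write _, move -1, go to s0
s0 | _[_]__YY   read _ → write X, move +1, go to s2
s2 | _X[_]_YY   read _ → write Y, move -1, go to s2
s2 | _[X]Y_YY   read X → write _, move -1, go to s1
s1 | [_]_Y_YY   read _ → write _, move +1, go to s0
s0 | _[_]Y_YY   read _ → write X, move +1, go to s2
s2 | _X[Y]_YY   read Y → write X, move -1, go to s1
s1 | _[X]X_YY
M halts after 17 transitions.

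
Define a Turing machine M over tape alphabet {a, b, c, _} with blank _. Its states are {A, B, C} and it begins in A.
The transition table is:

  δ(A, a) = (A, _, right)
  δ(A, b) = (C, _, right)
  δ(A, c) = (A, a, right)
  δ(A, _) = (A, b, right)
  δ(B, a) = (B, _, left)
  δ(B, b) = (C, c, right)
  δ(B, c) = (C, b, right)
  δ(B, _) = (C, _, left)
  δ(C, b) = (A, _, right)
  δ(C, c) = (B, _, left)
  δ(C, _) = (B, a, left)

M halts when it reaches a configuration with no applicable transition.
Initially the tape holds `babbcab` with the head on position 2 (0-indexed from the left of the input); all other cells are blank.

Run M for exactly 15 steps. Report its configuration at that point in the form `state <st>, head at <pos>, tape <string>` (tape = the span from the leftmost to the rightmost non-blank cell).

A | ba[b]bcab_   read b → write _, move right, go to C
C | ba_[b]cab_   read b → write _, move right, go to A
A | ba__[c]ab_   read c → write a, move right, go to A
A | ba__a[a]b_   read a → write _, move right, go to A
A | ba__a_[b]_   read b → write _, move right, go to C
C | ba__a__[_]   read _ → write a, move left, go to B
B | ba__a_[_]a   read _ → write _, move left, go to C
C | ba__a[_]_a   read _ → write a, move left, go to B
B | ba__[a]a_a   read a → write _, move left, go to B
B | ba_[_]_a_a   read _ → write _, move left, go to C
C | ba[_]__a_a   read _ → write a, move left, go to B
B | b[a]a__a_a   read a → write _, move left, go to B
B | [b]_a__a_a   read b → write c, move right, go to C
C | c[_]a__a_a   read _ → write a, move left, go to B
B | [c]aa__a_a   read c → write b, move right, go to C
C | b[a]a__a_a
After 15 steps: state C, head at 1, tape baa__a_a.

state C, head at 1, tape baa__a_a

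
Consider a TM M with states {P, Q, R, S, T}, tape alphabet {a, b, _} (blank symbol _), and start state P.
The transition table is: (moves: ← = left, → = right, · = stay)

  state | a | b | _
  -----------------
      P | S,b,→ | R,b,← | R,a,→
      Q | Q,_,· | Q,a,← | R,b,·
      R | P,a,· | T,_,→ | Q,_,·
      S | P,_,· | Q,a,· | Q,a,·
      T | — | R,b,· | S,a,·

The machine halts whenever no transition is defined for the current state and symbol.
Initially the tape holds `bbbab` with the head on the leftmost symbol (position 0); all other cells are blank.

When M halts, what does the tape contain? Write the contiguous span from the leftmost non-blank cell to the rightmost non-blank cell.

ab

P | _[b]bbab   read b → write b, move ←, go to R
R | [_]bbbab   read _ → write _, move ·, go to Q
Q | [_]bbbab   read _ → write b, move ·, go to R
R | [b]bbbab   read b → write _, move →, go to T
T | _[b]bbab   read b → write b, move ·, go to R
R | _[b]bbab   read b → write _, move →, go to T
T | __[b]bab   read b → write b, move ·, go to R
R | __[b]bab   read b → write _, move →, go to T
T | ___[b]ab   read b → write b, move ·, go to R
R | ___[b]ab   read b → write _, move →, go to T
T | ____[a]b
The non-blank tape span at halt is ab.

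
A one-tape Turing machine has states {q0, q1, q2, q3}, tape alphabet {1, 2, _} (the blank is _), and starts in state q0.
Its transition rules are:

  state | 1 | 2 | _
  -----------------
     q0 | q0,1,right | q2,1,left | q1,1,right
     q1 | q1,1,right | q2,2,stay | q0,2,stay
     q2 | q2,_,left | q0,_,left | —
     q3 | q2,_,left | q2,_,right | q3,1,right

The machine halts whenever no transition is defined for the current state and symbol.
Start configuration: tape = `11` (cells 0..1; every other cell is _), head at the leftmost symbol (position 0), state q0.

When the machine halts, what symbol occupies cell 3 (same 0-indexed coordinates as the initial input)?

q0 | _[1]1__   read 1 → write 1, move right, go to q0
q0 | _1[1]__   read 1 → write 1, move right, go to q0
q0 | _11[_]_   read _ → write 1, move right, go to q1
q1 | _111[_]   read _ → write 2, move stay, go to q0
q0 | _111[2]   read 2 → write 1, move left, go to q2
q2 | _11[1]1   read 1 → write _, move left, go to q2
q2 | _1[1]_1   read 1 → write _, move left, go to q2
q2 | _[1]__1   read 1 → write _, move left, go to q2
q2 | [_]___1
Cell 3 holds 1 when M halts.

1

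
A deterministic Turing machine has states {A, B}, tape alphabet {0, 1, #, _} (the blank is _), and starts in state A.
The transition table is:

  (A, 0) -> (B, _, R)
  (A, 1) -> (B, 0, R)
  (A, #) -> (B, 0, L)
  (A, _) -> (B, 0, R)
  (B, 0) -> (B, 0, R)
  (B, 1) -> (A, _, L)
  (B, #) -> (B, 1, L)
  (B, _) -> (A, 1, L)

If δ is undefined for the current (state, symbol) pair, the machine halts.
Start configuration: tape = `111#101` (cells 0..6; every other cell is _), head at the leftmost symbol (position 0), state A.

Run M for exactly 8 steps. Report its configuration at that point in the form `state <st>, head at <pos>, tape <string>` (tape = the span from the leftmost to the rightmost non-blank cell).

A | [1]11#101   read 1 → write 0, move R, go to B
B | 0[1]1#101   read 1 → write _, move L, go to A
A | [0]_1#101   read 0 → write _, move R, go to B
B | _[_]1#101   read _ → write 1, move L, go to A
A | [_]11#101   read _ → write 0, move R, go to B
B | 0[1]1#101   read 1 → write _, move L, go to A
A | [0]_1#101   read 0 → write _, move R, go to B
B | _[_]1#101   read _ → write 1, move L, go to A
A | [_]11#101
After 8 steps: state A, head at 0, tape 11#101.

state A, head at 0, tape 11#101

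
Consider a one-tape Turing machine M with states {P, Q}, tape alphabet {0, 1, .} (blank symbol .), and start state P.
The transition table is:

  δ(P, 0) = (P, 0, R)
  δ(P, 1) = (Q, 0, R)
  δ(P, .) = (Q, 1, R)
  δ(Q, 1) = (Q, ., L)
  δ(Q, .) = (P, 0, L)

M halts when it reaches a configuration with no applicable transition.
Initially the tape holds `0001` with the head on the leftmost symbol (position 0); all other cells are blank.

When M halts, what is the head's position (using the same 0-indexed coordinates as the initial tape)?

6

P | [0]001...   read 0 → write 0, move R, go to P
P | 0[0]01...   read 0 → write 0, move R, go to P
P | 00[0]1...   read 0 → write 0, move R, go to P
P | 000[1]...   read 1 → write 0, move R, go to Q
Q | 0000[.]..   read . → write 0, move L, go to P
P | 000[0]0..   read 0 → write 0, move R, go to P
P | 0000[0]..   read 0 → write 0, move R, go to P
P | 00000[.].   read . → write 1, move R, go to Q
Q | 000001[.]   read . → write 0, move L, go to P
P | 00000[1]0   read 1 → write 0, move R, go to Q
Q | 000000[0]
At halt the head is at cell 6.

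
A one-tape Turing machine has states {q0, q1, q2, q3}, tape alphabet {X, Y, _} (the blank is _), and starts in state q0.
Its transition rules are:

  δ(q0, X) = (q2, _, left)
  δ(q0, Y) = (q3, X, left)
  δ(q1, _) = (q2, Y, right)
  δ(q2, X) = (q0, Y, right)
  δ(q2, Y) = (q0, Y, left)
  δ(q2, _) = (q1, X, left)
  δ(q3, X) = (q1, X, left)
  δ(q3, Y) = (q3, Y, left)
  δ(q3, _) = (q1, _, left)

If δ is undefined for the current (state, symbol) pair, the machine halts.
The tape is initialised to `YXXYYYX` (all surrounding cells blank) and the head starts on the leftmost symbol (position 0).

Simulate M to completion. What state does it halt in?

q1

state=q0 head=0 tape=__[Y]XXYYYX   (q0,Y)→(q3,X,left)
state=q3 head=-1 tape=_[_]XXXYYYX   (q3,_)→(q1,_,left)
state=q1 head=-2 tape=[_]_XXXYYYX   (q1,_)→(q2,Y,right)
state=q2 head=-1 tape=Y[_]XXXYYYX   (q2,_)→(q1,X,left)
state=q1 head=-2 tape=[Y]XXXXYYYX
No transition is defined for (q1, Y); M halts in state q1.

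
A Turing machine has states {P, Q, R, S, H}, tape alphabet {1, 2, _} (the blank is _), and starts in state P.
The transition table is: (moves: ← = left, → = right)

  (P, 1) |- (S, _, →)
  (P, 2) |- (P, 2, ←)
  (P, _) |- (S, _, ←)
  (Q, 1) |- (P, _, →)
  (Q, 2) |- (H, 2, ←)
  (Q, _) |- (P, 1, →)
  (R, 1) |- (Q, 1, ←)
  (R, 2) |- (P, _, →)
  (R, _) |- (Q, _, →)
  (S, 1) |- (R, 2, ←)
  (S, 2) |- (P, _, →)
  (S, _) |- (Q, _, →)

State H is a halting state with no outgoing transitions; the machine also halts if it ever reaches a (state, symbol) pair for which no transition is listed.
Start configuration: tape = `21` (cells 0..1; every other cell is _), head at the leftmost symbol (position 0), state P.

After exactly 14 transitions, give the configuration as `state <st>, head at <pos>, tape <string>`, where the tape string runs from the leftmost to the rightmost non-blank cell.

state H, head at 2, tape 2

state=P head=0 tape=__[2]1___   (P,2)→(P,2,←)
state=P head=-1 tape=_[_]21___   (P,_)→(S,_,←)
state=S head=-2 tape=[_]_21___   (S,_)→(Q,_,→)
state=Q head=-1 tape=_[_]21___   (Q,_)→(P,1,→)
state=P head=0 tape=_1[2]1___   (P,2)→(P,2,←)
state=P head=-1 tape=_[1]21___   (P,1)→(S,_,→)
state=S head=0 tape=__[2]1___   (S,2)→(P,_,→)
state=P head=1 tape=___[1]___   (P,1)→(S,_,→)
state=S head=2 tape=____[_]__   (S,_)→(Q,_,→)
state=Q head=3 tape=_____[_]_   (Q,_)→(P,1,→)
state=P head=4 tape=_____1[_]   (P,_)→(S,_,←)
state=S head=3 tape=_____[1]_   (S,1)→(R,2,←)
state=R head=2 tape=____[_]2_   (R,_)→(Q,_,→)
state=Q head=3 tape=_____[2]_   (Q,2)→(H,2,←)
state=H head=2 tape=____[_]2_
After 14 steps: state H, head at 2, tape 2.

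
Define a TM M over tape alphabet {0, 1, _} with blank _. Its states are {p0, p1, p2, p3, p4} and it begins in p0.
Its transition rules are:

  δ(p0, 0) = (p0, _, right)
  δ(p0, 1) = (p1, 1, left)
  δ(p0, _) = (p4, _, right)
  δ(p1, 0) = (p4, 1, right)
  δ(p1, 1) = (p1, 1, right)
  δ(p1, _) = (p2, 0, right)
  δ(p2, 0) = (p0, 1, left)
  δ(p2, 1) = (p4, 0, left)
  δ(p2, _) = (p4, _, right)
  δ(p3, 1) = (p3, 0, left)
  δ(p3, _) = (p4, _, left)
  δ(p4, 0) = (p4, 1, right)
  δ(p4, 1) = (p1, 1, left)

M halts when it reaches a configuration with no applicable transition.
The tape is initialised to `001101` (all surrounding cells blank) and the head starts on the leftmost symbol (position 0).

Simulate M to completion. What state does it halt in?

p4

state=p0 head=0 tape=[0]01101___   (p0,0)→(p0,_,right)
state=p0 head=1 tape=_[0]1101___   (p0,0)→(p0,_,right)
state=p0 head=2 tape=__[1]101___   (p0,1)→(p1,1,left)
state=p1 head=1 tape=_[_]1101___   (p1,_)→(p2,0,right)
state=p2 head=2 tape=_0[1]101___   (p2,1)→(p4,0,left)
state=p4 head=1 tape=_[0]0101___   (p4,0)→(p4,1,right)
state=p4 head=2 tape=_1[0]101___   (p4,0)→(p4,1,right)
state=p4 head=3 tape=_11[1]01___   (p4,1)→(p1,1,left)
state=p1 head=2 tape=_1[1]101___   (p1,1)→(p1,1,right)
state=p1 head=3 tape=_11[1]01___   (p1,1)→(p1,1,right)
state=p1 head=4 tape=_111[0]1___   (p1,0)→(p4,1,right)
state=p4 head=5 tape=_1111[1]___   (p4,1)→(p1,1,left)
state=p1 head=4 tape=_111[1]1___   (p1,1)→(p1,1,right)
state=p1 head=5 tape=_1111[1]___   (p1,1)→(p1,1,right)
state=p1 head=6 tape=_11111[_]__   (p1,_)→(p2,0,right)
state=p2 head=7 tape=_111110[_]_   (p2,_)→(p4,_,right)
state=p4 head=8 tape=_111110_[_]
No transition is defined for (p4, _); M halts in state p4.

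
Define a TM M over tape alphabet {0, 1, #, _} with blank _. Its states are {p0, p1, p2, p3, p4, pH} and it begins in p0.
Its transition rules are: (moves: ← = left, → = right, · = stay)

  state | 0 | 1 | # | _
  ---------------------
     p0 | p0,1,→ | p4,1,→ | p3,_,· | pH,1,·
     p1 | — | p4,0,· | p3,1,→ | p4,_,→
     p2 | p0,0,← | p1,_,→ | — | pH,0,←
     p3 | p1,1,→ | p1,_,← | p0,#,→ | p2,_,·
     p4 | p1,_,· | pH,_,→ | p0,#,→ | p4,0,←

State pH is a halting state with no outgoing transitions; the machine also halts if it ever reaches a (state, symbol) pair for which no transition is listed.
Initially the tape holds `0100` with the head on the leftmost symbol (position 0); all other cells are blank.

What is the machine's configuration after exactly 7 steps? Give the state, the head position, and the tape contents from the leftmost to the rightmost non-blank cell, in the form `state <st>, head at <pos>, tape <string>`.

p0 | [0]100_   read 0 → write 1, move →, go to p0
p0 | 1[1]00_   read 1 → write 1, move →, go to p4
p4 | 11[0]0_   read 0 → write _, move ·, go to p1
p1 | 11[_]0_   read _ → write _, move →, go to p4
p4 | 11_[0]_   read 0 → write _, move ·, go to p1
p1 | 11_[_]_   read _ → write _, move →, go to p4
p4 | 11__[_]   read _ → write 0, move ←, go to p4
p4 | 11_[_]0
After 7 steps: state p4, head at 3, tape 11__0.

state p4, head at 3, tape 11__0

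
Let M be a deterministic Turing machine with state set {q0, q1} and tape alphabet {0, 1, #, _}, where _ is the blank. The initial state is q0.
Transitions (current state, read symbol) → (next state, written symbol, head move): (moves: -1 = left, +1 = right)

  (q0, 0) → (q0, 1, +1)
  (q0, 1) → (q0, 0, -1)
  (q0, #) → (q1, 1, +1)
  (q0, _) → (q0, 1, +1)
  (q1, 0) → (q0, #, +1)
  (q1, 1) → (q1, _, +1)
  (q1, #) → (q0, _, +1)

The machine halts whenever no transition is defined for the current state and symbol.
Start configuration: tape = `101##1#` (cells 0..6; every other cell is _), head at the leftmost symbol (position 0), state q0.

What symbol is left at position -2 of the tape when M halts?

1

q0 | __[1]01##1#_   read 1 → write 0, move -1, go to q0
q0 | _[_]001##1#_   read _ → write 1, move +1, go to q0
q0 | _1[0]01##1#_   read 0 → write 1, move +1, go to q0
q0 | _11[0]1##1#_   read 0 → write 1, move +1, go to q0
q0 | _111[1]##1#_   read 1 → write 0, move -1, go to q0
q0 | _11[1]0##1#_   read 1 → write 0, move -1, go to q0
q0 | _1[1]00##1#_   read 1 → write 0, move -1, go to q0
q0 | _[1]000##1#_   read 1 → write 0, move -1, go to q0
q0 | [_]0000##1#_   read _ → write 1, move +1, go to q0
q0 | 1[0]000##1#_   read 0 → write 1, move +1, go to q0
q0 | 11[0]00##1#_   read 0 → write 1, move +1, go to q0
q0 | 111[0]0##1#_   read 0 → write 1, move +1, go to q0
q0 | 1111[0]##1#_   read 0 → write 1, move +1, go to q0
q0 | 11111[#]#1#_   read # → write 1, move +1, go to q1
q1 | 111111[#]1#_   read # → write _, move +1, go to q0
q0 | 111111_[1]#_   read 1 → write 0, move -1, go to q0
q0 | 111111[_]0#_   read _ → write 1, move +1, go to q0
q0 | 1111111[0]#_   read 0 → write 1, move +1, go to q0
q0 | 11111111[#]_   read # → write 1, move +1, go to q1
q1 | 111111111[_]
Cell -2 holds 1 when M halts.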